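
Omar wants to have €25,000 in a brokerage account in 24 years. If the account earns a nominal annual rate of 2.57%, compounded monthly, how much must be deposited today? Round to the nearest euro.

Periodic rate i = 0.0257/12 = 0.00214167; n = 24 × 12 = 288 periods.
Discount factor = (1+0.00214167)^(−288) = 0.540025; PV = 25,000 × 0.540025 = 13,500.6168

€13,501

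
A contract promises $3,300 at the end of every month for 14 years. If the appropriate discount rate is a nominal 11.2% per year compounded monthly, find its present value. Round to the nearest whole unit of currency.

Periodic rate i = 0.112/12 = 0.00933333; n = 14 × 12 = 168 periods.
PV = PMT · [1 − (1+i)^(−n)] / i = 3300 · 84.644660 = 279,327.3781

$279,327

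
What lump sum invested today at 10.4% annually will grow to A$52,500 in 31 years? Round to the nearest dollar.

Discount factor = (1+0.104)^(−31) = 0.046554; PV = 52,500 × 0.046554 = 2,444.0947

A$2,444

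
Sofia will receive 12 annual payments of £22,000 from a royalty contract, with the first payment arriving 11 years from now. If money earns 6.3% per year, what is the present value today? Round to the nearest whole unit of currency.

Value one period before first payment (t=10): 22000 × [1 − (1+0.063)^(−12)] / 0.063 = 22000 × 8.247657 = 181,448.4584
Discount back 10 years: 181,448.4584 × (1+0.063)^(−10) = 181,448.4584 × 0.542834 = 98,496.4635

£98,496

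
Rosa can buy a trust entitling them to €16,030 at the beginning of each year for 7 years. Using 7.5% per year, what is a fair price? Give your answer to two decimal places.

€91,272.36

PV = 16030 × [1 − (1+0.075)^(−7)] / 0.075 × (1+i) = 16030 × 5.693846 = 91,272.3581
(annuity-due: payments at period start, so ×(1+i).)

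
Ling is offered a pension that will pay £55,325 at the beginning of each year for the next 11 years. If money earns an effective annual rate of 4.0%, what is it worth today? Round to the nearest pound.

£504,060

PV = 55325 × [1 − (1+0.04)^(−11)] / 0.04 × (1+i) = 55325 × 9.110896 = 504,060.3090
(annuity-due: payments at period start, so ×(1+i).)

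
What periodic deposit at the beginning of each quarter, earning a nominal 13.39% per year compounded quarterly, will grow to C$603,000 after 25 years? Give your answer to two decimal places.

C$753.67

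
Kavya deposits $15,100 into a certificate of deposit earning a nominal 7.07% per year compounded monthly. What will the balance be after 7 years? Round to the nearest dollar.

i = 0.0707/12 = 0.00589167 per month; n = 7·12 = 84.
FV = PV·(1+i)^n = 15,100 × 1.637954 = 24,733.1031

$24,733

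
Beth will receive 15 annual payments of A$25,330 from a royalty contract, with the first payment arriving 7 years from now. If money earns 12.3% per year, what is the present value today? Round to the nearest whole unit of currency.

Value one period before first payment (t=6): 25330 × [1 − (1+0.123)^(−15)] / 0.123 = 25330 × 6.703165 = 169,791.1657
PV₀ = 169,791.1657 / (1+0.123)^6 = 169,791.1657 / 2.005758 = 84,651.8692

A$84,652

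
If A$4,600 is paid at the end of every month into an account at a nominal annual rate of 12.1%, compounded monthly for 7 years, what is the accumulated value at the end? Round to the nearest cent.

A$603,443.11

Periodic rate i = 0.121/12 = 0.0100833; n = 7 × 12 = 84 periods.
FV = PMT · [(1+i)^n − 1] / i = 4600 · 131.183286 = 603,443.1138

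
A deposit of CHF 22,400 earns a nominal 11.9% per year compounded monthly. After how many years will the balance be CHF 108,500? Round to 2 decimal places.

13.32 years

Periodic rate i = 0.119/12 = 0.00991667.
(1+i)^n = 108500/22400 = 4.84375, so n = ln 4.84375 / ln 1.00992 = 159.8823 months
= 159.8823/12 years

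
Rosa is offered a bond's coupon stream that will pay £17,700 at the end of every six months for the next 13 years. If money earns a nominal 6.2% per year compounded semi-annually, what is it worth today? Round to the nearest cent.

£312,809.33

i = 0.062/2 = 0.031 per half-year; n = 13·2 = 26.
PV = PMT · [1 − (1+i)^(−n)] / i = 17700 · 17.672844 = 312,809.3334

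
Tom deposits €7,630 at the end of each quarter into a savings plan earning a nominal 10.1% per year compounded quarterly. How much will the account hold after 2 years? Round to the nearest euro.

i = 0.101/4 = 0.02525 per quarter; n = 2·4 = 8.
FV = 7630 × [(1+0.02525)^8 − 1] / 0.02525 = 7630 × 8.743853 = 66,715.6018

€66,716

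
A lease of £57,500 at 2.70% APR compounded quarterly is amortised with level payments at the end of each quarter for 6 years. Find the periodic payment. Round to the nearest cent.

With 4 periods per year: i = 0.00675, n = 24.
Annuity-PV factor = 22.088263; PMT = 57500 / 22.088263 = 2,603.1925

£2,603.19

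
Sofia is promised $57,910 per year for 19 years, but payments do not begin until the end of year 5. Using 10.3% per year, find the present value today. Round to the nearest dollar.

Value one period before first payment (t=4): 57910 × [1 − (1+0.103)^(−19)] / 0.103 = 57910 × 8.201340 = 474,939.5706
Discount back 4 years: 474,939.5706 × (1+0.103)^(−4) = 474,939.5706 × 0.675613 = 320,875.3131

$320,875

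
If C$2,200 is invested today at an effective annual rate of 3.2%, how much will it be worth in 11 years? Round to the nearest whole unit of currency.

C$3,111

FV = PV·(1+i)^n = 2,200 × 1.414089 = 3,110.9953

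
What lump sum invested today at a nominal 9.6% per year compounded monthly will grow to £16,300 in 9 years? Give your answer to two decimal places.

i = 0.096/12 = 0.008 per month; n = 9·12 = 108.
PV = 16,300 / (1 + 0.008)^108 = 16,300 / 2.364490 = 6,893.6644

£6,893.66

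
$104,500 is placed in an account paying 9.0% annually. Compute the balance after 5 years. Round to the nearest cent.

$160,786.20

FV = 104,500 × (1 + 0.09)^5 = 160,786.2033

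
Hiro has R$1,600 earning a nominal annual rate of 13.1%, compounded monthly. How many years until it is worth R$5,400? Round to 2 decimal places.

9.34 years

Periodic rate i = 0.131/12 = 0.0109167.
n = ln(5400/1600) / ln(1+0.0109167) = ln(3.37500) / 0.010858 = 112.0326 months
= 112.0326/12 years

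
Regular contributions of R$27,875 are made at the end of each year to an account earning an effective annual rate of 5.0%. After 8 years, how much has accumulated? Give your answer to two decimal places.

R$266,181.41

Accumulation factor s(8|0.05) = 9.549109; FV = 27875 × 9.549109 = 266,181.4099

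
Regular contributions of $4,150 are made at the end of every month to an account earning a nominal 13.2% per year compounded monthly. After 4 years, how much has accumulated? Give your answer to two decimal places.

$260,565.99

With 12 periods per year: i = 0.011, n = 48.
FV = PMT · [(1+i)^n − 1] / i = 4150 · 62.786986 = 260,565.9933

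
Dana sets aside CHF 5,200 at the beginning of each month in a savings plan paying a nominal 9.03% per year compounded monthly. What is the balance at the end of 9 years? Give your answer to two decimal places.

CHF 868,294.86

Periodic rate i = 0.0903/12 = 0.007525; n = 9 × 12 = 108 periods.
FV = PMT · [(1+i)^n − 1] / i × (1+i) = 5200 · 166.979782 = 868,294.8648
(annuity-due: payments at period start, so ×(1+i).)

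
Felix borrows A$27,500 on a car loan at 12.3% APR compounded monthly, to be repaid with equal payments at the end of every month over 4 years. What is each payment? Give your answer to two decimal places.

Periodic rate i = 0.123/12 = 0.01025; n = 4 × 12 = 48 periods.
PMT = 27500 / ( [1 − (1+0.01025)^(−48)] / 0.01025 ) = 27500 / 37.762392 = 728.2378

A$728.24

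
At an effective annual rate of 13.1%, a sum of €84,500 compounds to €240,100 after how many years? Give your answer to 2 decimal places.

n = ln(240100/84500) / ln(1+0.131) = ln(2.84142) / 0.123102 = 8.4832 years

8.48 years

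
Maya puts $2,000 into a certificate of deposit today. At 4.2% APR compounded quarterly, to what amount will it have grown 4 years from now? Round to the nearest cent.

Periodic rate i = 0.042/4 = 0.0105; n = 4 × 4 = 16 periods.
FV = 2,000 × (1 + 0.0105)^16 = 2,363.8019

$2,363.80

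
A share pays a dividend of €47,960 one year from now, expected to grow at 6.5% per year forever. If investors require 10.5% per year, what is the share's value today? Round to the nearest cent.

PV = D₁/(r − g) = 47960/(0.105 − 0.065) = 1,199,000.0000

€1,199,000.00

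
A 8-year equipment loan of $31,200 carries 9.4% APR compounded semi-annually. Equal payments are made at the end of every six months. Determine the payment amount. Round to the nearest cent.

$2,817.68

i = 0.094/2 = 0.047 per half-year; n = 8·2 = 16.
PMT = 31200 / ( [1 − (1+0.047)^(−16)] / 0.047 ) = 31200 / 11.072953 = 2,817.6765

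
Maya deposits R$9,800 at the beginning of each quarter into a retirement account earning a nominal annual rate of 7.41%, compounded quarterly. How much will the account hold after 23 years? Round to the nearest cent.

R$2,377,506.26

i = 0.0741/4 = 0.018525 per quarter; n = 23·4 = 92.
FV = PMT · [(1+i)^n − 1] / i × (1+i) = 9800 · 242.602680 = 2,377,506.2618
Payments are at the start of each period, so multiply by (1+i).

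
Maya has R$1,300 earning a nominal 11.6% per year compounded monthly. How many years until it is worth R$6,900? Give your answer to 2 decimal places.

Periodic rate i = 0.116/12 = 0.00966667.
(1+i)^n = 6900/1300 = 5.30769, so n = ln 5.30769 / ln 1.00967 = 173.5047 months
= 173.5047/12 years

14.46 years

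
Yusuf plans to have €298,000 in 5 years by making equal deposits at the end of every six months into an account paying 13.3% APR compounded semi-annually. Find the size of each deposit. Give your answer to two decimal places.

With 2 periods per year: i = 0.0665, n = 10.
PMT = 298000 / ( [(1+0.0665)^10 − 1] / 0.0665 ) = 298000 / 13.590139 = 21,927.6644

€21,927.66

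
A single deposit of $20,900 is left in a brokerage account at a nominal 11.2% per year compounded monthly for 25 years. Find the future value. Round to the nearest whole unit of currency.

Periodic rate i = 0.112/12 = 0.00933333; n = 25 × 12 = 300 periods.
FV = 20,900 × (1 + 0.00933333)^300 = 339,258.7977

$339,259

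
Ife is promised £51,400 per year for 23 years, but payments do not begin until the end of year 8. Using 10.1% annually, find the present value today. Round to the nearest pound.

£231,115

PV at t=7 (ordinary 23-year annuity): 51400 × a(23|0.101) = 51400 × 8.818135 = 453,252.1462
Discount back 7 years: 453,252.1462 × (1+0.101)^(−7) = 453,252.1462 × 0.509904 = 231,115.2677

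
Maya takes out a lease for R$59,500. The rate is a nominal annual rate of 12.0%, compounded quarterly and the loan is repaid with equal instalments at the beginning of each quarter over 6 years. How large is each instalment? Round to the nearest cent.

With 4 periods per year: i = 0.03, n = 24.
PMT = 59500 / ( [1 − (1+0.03)^(−24)] / 0.03 × (1+i) ) = 59500 / 17.443608 = 3,410.9915

R$3,410.99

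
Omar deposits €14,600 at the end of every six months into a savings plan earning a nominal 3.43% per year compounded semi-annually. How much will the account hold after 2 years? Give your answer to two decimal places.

€59,919.59

i = 0.0343/2 = 0.01715 per half-year; n = 2·2 = 4.
FV = 14600 × [(1+0.01715)^4 − 1] / 0.01715 = 14600 × 4.104082 = 59,919.5904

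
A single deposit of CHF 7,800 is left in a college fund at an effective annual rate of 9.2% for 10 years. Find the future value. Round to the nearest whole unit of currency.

CHF 18,807

7,800 × (1+0.092)^10 = 7,800 × 2.411162 = 18,807.0633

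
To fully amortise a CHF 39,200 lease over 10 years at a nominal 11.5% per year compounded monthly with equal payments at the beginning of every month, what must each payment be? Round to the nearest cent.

CHF 545.90

Periodic rate i = 0.115/12 = 0.00958333; n = 10 × 12 = 120 periods.
PMT = 39200 / ( [1 − (1+0.00958333)^(−120)] / 0.00958333 × (1+i) ) = 39200 / 71.807685 = 545.9026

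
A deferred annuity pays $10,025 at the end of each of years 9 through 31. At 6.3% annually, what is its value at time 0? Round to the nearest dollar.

$73,661

Value one period before first payment (t=8): 10025 × [1 − (1+0.063)^(−23)] / 0.063 = 10025 × 11.979030 = 120,089.7762
Discount back 8 years: 120,089.7762 × (1+0.063)^(−8) = 120,089.7762 × 0.613386 = 73,661.3916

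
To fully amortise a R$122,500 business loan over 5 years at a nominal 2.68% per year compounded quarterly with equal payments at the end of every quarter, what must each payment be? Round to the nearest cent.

i = 0.0268/4 = 0.0067 per quarter; n = 5·4 = 20.
PMT = 122500 / ( [1 − (1+0.0067)^(−20)] / 0.0067 ) = 122500 / 18.659551 = 6,565.0027

R$6,565.00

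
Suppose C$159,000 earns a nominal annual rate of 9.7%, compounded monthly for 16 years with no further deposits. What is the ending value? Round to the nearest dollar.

i = 0.097/12 = 0.00808333 per month; n = 16·12 = 192.
159,000 × (1+0.00808333)^192 = 159,000 × 4.691540 = 745,954.8941

C$745,955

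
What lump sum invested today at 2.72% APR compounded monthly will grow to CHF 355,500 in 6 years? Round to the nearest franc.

CHF 302,025

i = 0.0272/12 = 0.00226667 per month; n = 6·12 = 72.
PV = FV·(1+i)^(−n) = 355,500 × 0.849578 = 302,025.0407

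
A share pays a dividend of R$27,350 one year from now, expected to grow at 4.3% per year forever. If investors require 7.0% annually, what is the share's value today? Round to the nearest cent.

R$1,012,962.96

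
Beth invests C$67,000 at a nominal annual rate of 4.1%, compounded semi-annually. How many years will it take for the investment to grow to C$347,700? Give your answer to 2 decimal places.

Periodic rate i = 0.041/2 = 0.0205.
(1+i)^n = 347700/67000 = 5.18955, so n = ln 5.18955 / ln 1.0205 = 81.1448 half-years
= 81.1448/2 years

40.57 years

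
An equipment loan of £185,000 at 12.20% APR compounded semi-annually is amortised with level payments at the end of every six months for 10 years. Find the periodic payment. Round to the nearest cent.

£16,260.33

i = 0.122/2 = 0.061 per half-year; n = 10·2 = 20.
Annuity-PV factor = 11.377385; PMT = 185000 / 11.377385 = 16,260.3265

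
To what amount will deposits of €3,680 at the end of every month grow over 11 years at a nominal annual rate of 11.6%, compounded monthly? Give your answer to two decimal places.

€974,716.75

Periodic rate i = 0.116/12 = 0.00966667; n = 11 × 12 = 132 periods.
Accumulation factor s(132|0.00966667) = 264.868681; FV = 3680 × 264.868681 = 974,716.7463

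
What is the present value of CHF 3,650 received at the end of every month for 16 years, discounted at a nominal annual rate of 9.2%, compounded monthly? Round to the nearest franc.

CHF 366,226

Periodic rate i = 0.092/12 = 0.00766667; n = 16 × 12 = 192 periods.
Annuity factor a(192|0.00766667) = 100.335921; PV = 3650 × 100.335921 = 366,226.1125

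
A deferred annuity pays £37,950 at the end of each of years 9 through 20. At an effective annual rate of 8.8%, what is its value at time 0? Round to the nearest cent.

£139,805.92

Value one period before first payment (t=8): 37950 × [1 − (1+0.088)^(−12)] / 0.088 = 37950 × 7.233441 = 274,509.0900
PV₀ = 274,509.0900 / (1+0.088)^8 = 274,509.0900 / 1.963501 = 139,805.9218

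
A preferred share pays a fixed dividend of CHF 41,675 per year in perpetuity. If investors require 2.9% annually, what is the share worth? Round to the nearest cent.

CHF 1,437,068.97

PV = PMT / i = 41675 / 0.029 = 1,437,068.9655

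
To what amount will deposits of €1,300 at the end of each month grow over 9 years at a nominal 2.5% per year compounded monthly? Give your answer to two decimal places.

With 12 periods per year: i = 0.00208333, n = 108.
FV = PMT · [(1+i)^n − 1] / i = 1300 · 120.974229 = 157,266.4981

€157,266.50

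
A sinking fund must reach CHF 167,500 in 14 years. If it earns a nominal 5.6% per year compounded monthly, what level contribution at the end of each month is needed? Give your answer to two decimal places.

CHF 658.95

i = 0.056/12 = 0.00466667 per month; n = 14·12 = 168.
FV-annuity factor = 254.191084; PMT = 167500 / 254.191084 = 658.9531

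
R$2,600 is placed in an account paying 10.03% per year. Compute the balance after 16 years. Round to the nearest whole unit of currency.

R$11,999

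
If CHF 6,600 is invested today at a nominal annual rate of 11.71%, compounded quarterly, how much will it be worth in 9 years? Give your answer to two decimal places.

CHF 18,649.84

Periodic rate i = 0.1171/4 = 0.029275; n = 9 × 4 = 36 periods.
FV = PV·(1+i)^n = 6,600 × 2.825734 = 18,649.8444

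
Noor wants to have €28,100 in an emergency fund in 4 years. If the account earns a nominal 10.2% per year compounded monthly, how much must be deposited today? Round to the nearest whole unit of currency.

€18,718

With 12 periods per year: i = 0.0085, n = 48.
PV = FV·(1+i)^(−n) = 28,100 × 0.666126 = 18,718.1532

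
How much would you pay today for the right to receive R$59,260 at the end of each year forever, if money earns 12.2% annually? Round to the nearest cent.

PV = C/r = 59260/0.122 = 485,737.7049

R$485,737.70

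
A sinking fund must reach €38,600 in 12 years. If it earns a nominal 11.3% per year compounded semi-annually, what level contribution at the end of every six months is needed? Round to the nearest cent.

Periodic rate i = 0.113/2 = 0.0565; n = 12 × 2 = 24 periods.
FV-annuity factor = 48.495031; PMT = 38600 / 48.495031 = 795.9578

€795.96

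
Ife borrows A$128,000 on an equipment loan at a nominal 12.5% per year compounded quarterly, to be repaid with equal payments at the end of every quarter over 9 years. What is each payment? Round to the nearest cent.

A$5,972.75

Periodic rate i = 0.125/4 = 0.03125; n = 9 × 4 = 36 periods.
PMT = 128000 / ( [1 − (1+0.03125)^(−36)] / 0.03125 ) = 128000 / 21.430672 = 5,972.7478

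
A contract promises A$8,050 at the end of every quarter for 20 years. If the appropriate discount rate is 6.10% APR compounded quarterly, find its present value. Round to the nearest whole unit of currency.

A$370,584

i = 0.061/4 = 0.01525 per quarter; n = 20·4 = 80.
Annuity factor a(80|0.01525) = 46.035312; PV = 8050 × 46.035312 = 370,584.2592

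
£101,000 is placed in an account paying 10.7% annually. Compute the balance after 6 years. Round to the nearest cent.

£185,869.06

FV = 101,000 × (1 + 0.107)^6 = 185,869.0585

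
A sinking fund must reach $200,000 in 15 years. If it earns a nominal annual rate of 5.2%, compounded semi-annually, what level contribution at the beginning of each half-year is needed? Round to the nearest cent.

$4,369.78

With 2 periods per year: i = 0.026, n = 30.
PMT = 200000 / ( [(1+0.026)^30 − 1] / 0.026 × (1+i) ) = 200000 / 45.768922 = 4,369.7774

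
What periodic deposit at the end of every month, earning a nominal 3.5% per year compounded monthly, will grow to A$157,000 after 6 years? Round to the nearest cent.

A$1,962.77

i = 0.035/12 = 0.00291667 per month; n = 6·12 = 72.
FV-annuity factor = 79.988927; PMT = 157000 / 79.988927 = 1,962.7717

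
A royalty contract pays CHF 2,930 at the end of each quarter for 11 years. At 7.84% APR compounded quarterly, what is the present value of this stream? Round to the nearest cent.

CHF 85,854.34

With 4 periods per year: i = 0.0196, n = 44.
Annuity factor a(44|0.0196) = 29.301822; PV = 2930 × 29.301822 = 85,854.3385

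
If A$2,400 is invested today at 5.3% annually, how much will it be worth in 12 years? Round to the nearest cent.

FV = PV·(1+i)^n = 2,400 × 1.858405 = 4,460.1729

A$4,460.17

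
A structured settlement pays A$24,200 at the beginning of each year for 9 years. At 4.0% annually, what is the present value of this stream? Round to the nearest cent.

PV = PMT · [1 − (1+i)^(−n)] / i × (1+i) = 24200 · 7.732745 = 187,132.4260
Payments are at the start of each period, so multiply by (1+i).

A$187,132.43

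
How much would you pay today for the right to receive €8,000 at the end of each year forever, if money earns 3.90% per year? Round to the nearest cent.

€205,128.21

PV = C/r = 8000/0.039 = 205,128.2051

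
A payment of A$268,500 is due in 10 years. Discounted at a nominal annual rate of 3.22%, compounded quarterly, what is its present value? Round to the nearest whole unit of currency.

A$194,832

Periodic rate i = 0.0322/4 = 0.00805; n = 10 × 4 = 40 periods.
PV = 268,500 / (1 + 0.00805)^40 = 268,500 / 1.378107 = 194,832.4679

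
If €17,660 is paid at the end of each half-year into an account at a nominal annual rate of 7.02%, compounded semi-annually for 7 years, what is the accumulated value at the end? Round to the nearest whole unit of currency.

€312,389

i = 0.0702/2 = 0.0351 per half-year; n = 7·2 = 14.
FV = PMT · [(1+i)^n − 1] / i = 17660 · 17.689044 = 312,388.5131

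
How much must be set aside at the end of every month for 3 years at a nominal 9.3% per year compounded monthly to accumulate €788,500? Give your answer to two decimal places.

Periodic rate i = 0.093/12 = 0.00775; n = 3 × 12 = 36 periods.
FV-annuity factor = 41.340182; PMT = 788500 / 41.340182 = 19,073.4526

€19,073.45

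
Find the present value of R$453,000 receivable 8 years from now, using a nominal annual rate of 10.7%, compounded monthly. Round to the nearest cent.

i = 0.107/12 = 0.00891667 per month; n = 8·12 = 96.
PV = FV·(1+i)^(−n) = 453,000 × 0.426473 = 193,192.2725

R$193,192.27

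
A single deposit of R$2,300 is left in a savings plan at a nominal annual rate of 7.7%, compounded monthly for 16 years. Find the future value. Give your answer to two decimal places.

R$7,853.61

With 12 periods per year: i = 0.00641667, n = 192.
2,300 × (1+0.00641667)^192 = 2,300 × 3.414613 = 7,853.6099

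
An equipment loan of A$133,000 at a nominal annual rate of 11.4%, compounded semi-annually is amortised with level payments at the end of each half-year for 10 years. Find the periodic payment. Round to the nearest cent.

i = 0.114/2 = 0.057 per half-year; n = 10·2 = 20.
Annuity-PV factor = 11.754568; PMT = 133000 / 11.754568 = 11,314.7498

A$11,314.75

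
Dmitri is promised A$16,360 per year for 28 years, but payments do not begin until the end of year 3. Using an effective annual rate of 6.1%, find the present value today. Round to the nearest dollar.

PV at t=2 (ordinary 28-year annuity): 16360 × a(28|0.061) = 16360 × 13.269958 = 217,096.5078
PV₀ = 217,096.5078 / (1+0.061)^2 = 217,096.5078 / 1.125721 = 192,851.0775

A$192,851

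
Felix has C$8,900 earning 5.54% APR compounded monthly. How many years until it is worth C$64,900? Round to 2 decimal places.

Periodic rate i = 0.0554/12 = 0.00461667.
n = ln(64900/8900) / ln(1+0.00461667) = ln(7.29213) / 0.004606 = 431.3456 months
= 431.3456/12 years

35.95 years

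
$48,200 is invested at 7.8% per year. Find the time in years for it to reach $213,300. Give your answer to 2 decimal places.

n = ln(213300/48200) / ln(1+0.078) = ln(4.42531) / 0.075107 = 19.8028 years

19.80 years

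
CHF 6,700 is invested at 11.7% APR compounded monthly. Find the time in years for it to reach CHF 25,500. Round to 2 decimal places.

11.48 years

Periodic rate i = 0.117/12 = 0.00975.
n = ln(25500/6700) / ln(1+0.00975) = ln(3.80597) / 0.009703 = 137.7514 months
= 137.7514/12 years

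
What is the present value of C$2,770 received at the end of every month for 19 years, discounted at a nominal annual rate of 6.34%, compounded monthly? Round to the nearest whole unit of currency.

C$366,603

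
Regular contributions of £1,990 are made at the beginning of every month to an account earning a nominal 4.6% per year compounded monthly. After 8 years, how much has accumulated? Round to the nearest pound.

With 12 periods per year: i = 0.00383333, n = 96.
FV = PMT · [(1+i)^n − 1] / i × (1+i) = 1990 · 116.224495 = 231,286.7450
(annuity-due: payments at period start, so ×(1+i).)

£231,287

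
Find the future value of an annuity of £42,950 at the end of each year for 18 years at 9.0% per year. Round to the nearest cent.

FV = 42950 × [(1+0.09)^18 − 1] / 0.09 = 42950 × 41.301338 = 1,773,892.4658

£1,773,892.47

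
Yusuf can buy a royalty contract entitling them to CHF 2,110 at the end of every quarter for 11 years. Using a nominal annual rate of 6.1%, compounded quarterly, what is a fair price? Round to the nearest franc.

CHF 67,272

i = 0.061/4 = 0.01525 per quarter; n = 11·4 = 44.
PV = 2110 × [1 − (1+0.01525)^(−44)] / 0.01525 = 2110 × 31.882434 = 67,271.9361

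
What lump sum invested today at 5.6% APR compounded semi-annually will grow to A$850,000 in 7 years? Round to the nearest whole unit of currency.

A$577,451

With 2 periods per year: i = 0.028, n = 14.
PV = FV·(1+i)^(−n) = 850,000 × 0.679354 = 577,451.2429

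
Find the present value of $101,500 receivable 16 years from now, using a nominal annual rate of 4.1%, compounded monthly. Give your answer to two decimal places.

$52,729.60

Periodic rate i = 0.041/12 = 0.00341667; n = 16 × 12 = 192 periods.
PV = FV·(1+i)^(−n) = 101,500 × 0.519503 = 52,729.5974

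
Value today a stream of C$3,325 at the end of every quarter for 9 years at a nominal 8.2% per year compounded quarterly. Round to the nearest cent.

i = 0.082/4 = 0.0205 per quarter; n = 9·4 = 36.
PV = 3325 × [1 − (1+0.0205)^(−36)] / 0.0205 = 3325 × 25.285360 = 84,073.8218

C$84,073.82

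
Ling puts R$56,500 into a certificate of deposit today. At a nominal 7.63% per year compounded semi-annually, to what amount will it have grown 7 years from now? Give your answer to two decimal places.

i = 0.0763/2 = 0.03815 per half-year; n = 7·2 = 14.
FV = PV·(1+i)^n = 56,500 × 1.689046 = 95,431.1075

R$95,431.11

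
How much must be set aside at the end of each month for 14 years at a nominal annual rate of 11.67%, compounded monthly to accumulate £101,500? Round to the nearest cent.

Periodic rate i = 0.1167/12 = 0.009725; n = 14 × 12 = 168 periods.
FV-annuity factor = 419.848446; PMT = 101500 / 419.848446 = 241.7539

£241.75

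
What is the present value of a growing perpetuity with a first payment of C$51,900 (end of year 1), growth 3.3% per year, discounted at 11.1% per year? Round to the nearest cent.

PV = PMT / (i − g) = 51900 / (0.111 − 0.033) = 51900 / 0.078000 = 665,384.6154

C$665,384.62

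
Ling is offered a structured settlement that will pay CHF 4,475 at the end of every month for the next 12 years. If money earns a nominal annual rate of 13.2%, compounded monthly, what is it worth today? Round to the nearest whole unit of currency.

CHF 322,633

i = 0.132/12 = 0.011 per month; n = 12·12 = 144.
PV = PMT · [1 − (1+i)^(−n)] / i = 4475 · 72.096834 = 322,633.3305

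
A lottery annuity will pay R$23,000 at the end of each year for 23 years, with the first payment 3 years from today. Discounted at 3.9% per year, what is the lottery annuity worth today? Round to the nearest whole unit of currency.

PV at t=2 (ordinary 23-year annuity): 23000 × a(23|0.039) = 23000 × 15.005039 = 345,115.8880
Discount back 2 years: 345,115.8880 × (1+0.039)^(−2) = 345,115.8880 × 0.926337 = 319,693.5382

R$319,694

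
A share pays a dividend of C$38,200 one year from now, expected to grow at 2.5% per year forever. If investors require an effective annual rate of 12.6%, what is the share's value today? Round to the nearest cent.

PV = D₁/(r − g) = 38200/(0.126 − 0.025) = 378,217.8218

C$378,217.82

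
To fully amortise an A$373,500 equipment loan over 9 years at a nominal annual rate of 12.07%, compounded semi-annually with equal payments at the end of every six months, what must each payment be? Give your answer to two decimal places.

A$34,585.88

i = 0.1207/2 = 0.06035 per half-year; n = 9·2 = 18.
Annuity-PV factor = 10.799203; PMT = 373500 / 10.799203 = 34,585.8844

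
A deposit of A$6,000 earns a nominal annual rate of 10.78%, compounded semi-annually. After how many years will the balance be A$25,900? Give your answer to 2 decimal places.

Periodic rate i = 0.1078/2 = 0.0539.
n = ln(25900/6000) / ln(1+0.0539) = ln(4.31667) / 0.052498 = 27.8581 half-years
= 27.8581/2 years

13.93 years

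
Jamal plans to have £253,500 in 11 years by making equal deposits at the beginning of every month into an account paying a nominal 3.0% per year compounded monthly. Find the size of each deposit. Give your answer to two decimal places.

Periodic rate i = 0.03/12 = 0.0025; n = 11 × 12 = 132 periods.
PMT = 253500 / ( [(1+0.0025)^132 − 1] / 0.0025 × (1+i) ) = 253500 / 156.548566 = 1,619.3058

£1,619.31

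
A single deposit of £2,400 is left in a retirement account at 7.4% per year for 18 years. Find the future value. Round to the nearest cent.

£8,675.38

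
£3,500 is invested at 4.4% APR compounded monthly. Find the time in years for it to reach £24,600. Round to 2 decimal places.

44.40 years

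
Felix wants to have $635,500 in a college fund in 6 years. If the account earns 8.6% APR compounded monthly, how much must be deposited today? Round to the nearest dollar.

Periodic rate i = 0.086/12 = 0.00716667; n = 6 × 12 = 72 periods.
Discount factor = (1+0.00716667)^(−72) = 0.598003; PV = 635,500 × 0.598003 = 380,030.8006

$380,031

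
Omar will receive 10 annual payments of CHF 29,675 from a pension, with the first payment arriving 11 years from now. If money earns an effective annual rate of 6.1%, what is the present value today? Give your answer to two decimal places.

CHF 120,244.38

Value one period before first payment (t=10): 29675 × [1 − (1+0.061)^(−10)] / 0.061 = 29675 × 7.325342 = 217,379.5267
PV₀ = 217,379.5267 / (1+0.061)^10 = 217,379.5267 / 1.807814 = 120,244.3834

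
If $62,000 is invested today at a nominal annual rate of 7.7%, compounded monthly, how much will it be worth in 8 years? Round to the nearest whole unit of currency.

$114,568

Periodic rate i = 0.077/12 = 0.00641667; n = 8 × 12 = 96 periods.
62,000 × (1+0.00641667)^96 = 62,000 × 1.847867 = 114,567.7631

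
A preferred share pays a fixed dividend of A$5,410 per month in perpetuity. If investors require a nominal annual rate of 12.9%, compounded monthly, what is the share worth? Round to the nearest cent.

Periodic rate i = 0.129/12 = 0.01075.
PV = C/r = 5410/0.01075 = 503,255.8140

A$503,255.81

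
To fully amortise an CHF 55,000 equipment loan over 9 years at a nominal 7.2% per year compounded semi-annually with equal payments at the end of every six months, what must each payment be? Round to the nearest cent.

With 2 periods per year: i = 0.036, n = 18.
PMT = 55000 / ( [1 − (1+0.036)^(−18)] / 0.036 ) = 55000 / 13.081008 = 4,204.5691

CHF 4,204.57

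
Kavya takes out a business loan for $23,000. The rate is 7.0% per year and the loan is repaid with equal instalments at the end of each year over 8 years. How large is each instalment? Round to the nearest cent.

PMT = 23000 / ( [1 − (1+0.07)^(−8)] / 0.07 ) = 23000 / 5.971299 = 3,851.7585

$3,851.76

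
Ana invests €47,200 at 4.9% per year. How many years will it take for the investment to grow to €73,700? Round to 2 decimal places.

9.32 years

n = ln(73700/47200) / ln(1+0.049) = ln(1.56144) / 0.047837 = 9.3151 years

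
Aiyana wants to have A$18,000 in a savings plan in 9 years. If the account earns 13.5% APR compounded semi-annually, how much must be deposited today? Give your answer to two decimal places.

i = 0.135/2 = 0.0675 per half-year; n = 9·2 = 18.
Discount factor = (1+0.0675)^(−18) = 0.308587; PV = 18,000 × 0.308587 = 5,554.5720

A$5,554.57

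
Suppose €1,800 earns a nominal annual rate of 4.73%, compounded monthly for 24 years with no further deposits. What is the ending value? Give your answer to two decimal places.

€5,588.75

With 12 periods per year: i = 0.00394167, n = 288.
1,800 × (1+0.00394167)^288 = 1,800 × 3.104860 = 5,588.7477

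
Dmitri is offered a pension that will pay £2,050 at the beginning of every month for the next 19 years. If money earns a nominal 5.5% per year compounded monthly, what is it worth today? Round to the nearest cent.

With 12 periods per year: i = 0.00458333, n = 228.
PV = 2050 × [1 − (1+0.00458333)^(−228)] / 0.00458333 × (1+i) = 2050 × 141.913107 = 290,921.8690
(annuity-due: payments at period start, so ×(1+i).)

£290,921.87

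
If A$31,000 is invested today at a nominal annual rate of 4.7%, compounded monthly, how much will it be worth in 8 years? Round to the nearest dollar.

Periodic rate i = 0.047/12 = 0.00391667; n = 8 × 12 = 96 periods.
FV = PV·(1+i)^n = 31,000 × 1.455378 = 45,116.7145

A$45,117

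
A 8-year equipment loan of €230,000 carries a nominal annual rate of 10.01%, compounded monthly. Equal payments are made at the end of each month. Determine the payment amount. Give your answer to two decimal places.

€3,491.27

With 12 periods per year: i = 0.00834167, n = 96.
PMT = 230000 / ( [1 − (1+0.00834167)^(−96)] / 0.00834167 ) = 230000 / 65.878514 = 3,491.2749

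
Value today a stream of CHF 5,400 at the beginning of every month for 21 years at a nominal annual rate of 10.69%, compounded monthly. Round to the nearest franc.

CHF 546,138

With 12 periods per year: i = 0.00890833, n = 252.
Annuity factor a(252|0.00890833) × (1+i) = 101.136623; PV = 5400 × 101.136623 = 546,137.7617
(Beginning-of-period payments → annuity-due factor ×(1+i).)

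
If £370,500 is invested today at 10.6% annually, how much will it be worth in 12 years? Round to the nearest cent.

FV = 370,500 × (1 + 0.106)^12 = 1,241,222.7754

£1,241,222.78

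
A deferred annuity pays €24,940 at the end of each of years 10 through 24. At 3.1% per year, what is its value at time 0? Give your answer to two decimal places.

€224,575.15

Value one period before first payment (t=9): 24940 × [1 − (1+0.031)^(−15)] / 0.031 = 24940 × 11.852044 = 295,589.9680
Discount back 9 years: 295,589.9680 × (1+0.031)^(−9) = 295,589.9680 × 0.759752 = 224,575.1524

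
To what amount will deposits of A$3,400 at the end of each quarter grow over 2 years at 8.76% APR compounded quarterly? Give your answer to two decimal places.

A$29,378.74

With 4 periods per year: i = 0.0219, n = 8.
FV = 3400 × [(1+0.0219)^8 − 1] / 0.0219 = 3400 × 8.640806 = 29,378.7418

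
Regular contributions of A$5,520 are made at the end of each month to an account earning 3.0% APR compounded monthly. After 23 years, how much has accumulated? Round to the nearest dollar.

A$2,190,335

With 12 periods per year: i = 0.0025, n = 276.
Accumulation factor s(276|0.0025) = 396.799821; FV = 5520 × 396.799821 = 2,190,335.0132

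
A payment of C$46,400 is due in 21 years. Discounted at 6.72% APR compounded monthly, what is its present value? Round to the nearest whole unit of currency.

C$11,359

Periodic rate i = 0.0672/12 = 0.0056; n = 21 × 12 = 252 periods.
Discount factor = (1+0.0056)^(−252) = 0.244812; PV = 46,400 × 0.244812 = 11,359.2925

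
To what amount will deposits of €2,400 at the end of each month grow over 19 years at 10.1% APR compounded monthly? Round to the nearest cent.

With 12 periods per year: i = 0.00841667, n = 228.
FV = PMT · [(1+i)^n − 1] / i = 2400 · 684.313345 = 1,642,352.0291

€1,642,352.03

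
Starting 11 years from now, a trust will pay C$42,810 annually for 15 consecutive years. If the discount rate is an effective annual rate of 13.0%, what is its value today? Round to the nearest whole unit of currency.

Value one period before first payment (t=10): 42810 × [1 − (1+0.13)^(−15)] / 0.13 = 42810 × 6.462379 = 276,654.4374
Discount back 10 years: 276,654.4374 × (1+0.13)^(−10) = 276,654.4374 × 0.294588 = 81,499.1737

C$81,499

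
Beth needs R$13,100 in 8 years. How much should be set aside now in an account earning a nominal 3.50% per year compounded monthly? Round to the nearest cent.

R$9,904.80

With 12 periods per year: i = 0.00291667, n = 96.
Discount factor = (1+0.00291667)^(−96) = 0.756092; PV = 13,100 × 0.756092 = 9,904.8028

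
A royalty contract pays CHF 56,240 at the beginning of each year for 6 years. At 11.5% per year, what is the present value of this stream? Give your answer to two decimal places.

PV = 56240 × [1 − (1+0.115)^(−6)] / 0.115 × (1+i) = 56240 × 4.649878 = 261,509.1301
(annuity-due: payments at period start, so ×(1+i).)

CHF 261,509.13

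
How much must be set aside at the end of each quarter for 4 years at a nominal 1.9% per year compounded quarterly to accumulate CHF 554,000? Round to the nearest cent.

CHF 33,408.04

Periodic rate i = 0.019/4 = 0.00475; n = 4 × 4 = 16 periods.
PMT = 554000 / ( [(1+0.00475)^16 − 1] / 0.00475 ) = 554000 / 16.582832 = 33,408.0445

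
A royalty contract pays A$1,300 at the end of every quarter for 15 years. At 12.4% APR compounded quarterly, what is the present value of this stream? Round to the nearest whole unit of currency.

With 4 periods per year: i = 0.031, n = 60.
PV = PMT · [1 − (1+i)^(−n)] / i = 1300 · 27.092493 = 35,220.2407

A$35,220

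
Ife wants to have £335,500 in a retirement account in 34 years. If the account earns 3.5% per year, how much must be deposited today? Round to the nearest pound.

£104,165

Discount factor = (1+0.035)^(−34) = 0.310476; PV = 335,500 × 0.310476 = 104,164.7154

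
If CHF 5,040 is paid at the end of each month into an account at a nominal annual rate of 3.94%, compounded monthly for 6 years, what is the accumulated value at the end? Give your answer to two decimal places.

CHF 408,609.12

Periodic rate i = 0.0394/12 = 0.00328333; n = 6 × 12 = 72 periods.
FV = PMT · [(1+i)^n − 1] / i = 5040 · 81.073238 = 408,609.1174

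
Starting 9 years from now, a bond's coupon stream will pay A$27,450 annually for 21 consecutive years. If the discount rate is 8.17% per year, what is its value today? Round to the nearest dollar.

A$144,800

Value one period before first payment (t=8): 27450 × [1 − (1+0.0817)^(−21)] / 0.0817 = 27450 × 9.887376 = 271,408.4604
PV₀ = 271,408.4604 / (1+0.0817)^8 = 271,408.4604 / 1.874367 = 144,800.0606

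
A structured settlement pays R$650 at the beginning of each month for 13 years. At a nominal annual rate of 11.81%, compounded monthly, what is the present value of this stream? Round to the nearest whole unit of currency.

With 12 periods per year: i = 0.00984167, n = 156.
PV = 650 × [1 − (1+0.00984167)^(−156)] / 0.00984167 × (1+i) = 650 × 80.341277 = 52,221.8303
(annuity-due: payments at period start, so ×(1+i).)

R$52,222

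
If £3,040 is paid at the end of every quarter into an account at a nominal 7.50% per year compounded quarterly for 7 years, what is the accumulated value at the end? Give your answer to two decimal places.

With 4 periods per year: i = 0.01875, n = 28.
FV = 3040 × [(1+0.01875)^28 − 1] / 0.01875 = 3040 × 36.387260 = 110,617.2703

£110,617.27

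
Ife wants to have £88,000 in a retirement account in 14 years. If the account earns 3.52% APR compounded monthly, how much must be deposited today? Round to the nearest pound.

£53,799

Periodic rate i = 0.0352/12 = 0.00293333; n = 14 × 12 = 168 periods.
PV = FV·(1+i)^(−n) = 88,000 × 0.611354 = 53,799.1774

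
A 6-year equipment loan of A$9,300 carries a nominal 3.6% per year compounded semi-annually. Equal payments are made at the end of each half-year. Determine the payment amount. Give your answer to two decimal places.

With 2 periods per year: i = 0.018, n = 12.
PMT = 9300 / ( [1 − (1+0.018)^(−12)] / 0.018 ) = 9300 / 10.706412 = 868.6384

A$868.64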